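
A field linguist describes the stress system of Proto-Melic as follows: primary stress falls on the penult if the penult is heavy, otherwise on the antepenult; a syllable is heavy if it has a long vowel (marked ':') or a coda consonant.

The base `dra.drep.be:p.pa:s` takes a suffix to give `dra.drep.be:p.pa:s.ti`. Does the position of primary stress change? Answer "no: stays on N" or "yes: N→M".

Base `dra.drep.be:p.pa:s` (4 syllables):
  Weights: 2 drep H, 3 be:p H, 4 pa:s H.
  The penult (syllable 3, be:p) is heavy, so it takes stress.
  → primary stress on syllable 3.
Suffixed `dra.drep.be:p.pa:s.ti` (5 syllables):
  Weights: 3 be:p H, 4 pa:s H, 5 ti L.
  The penult (syllable 4, pa:s) is heavy, so it takes stress.
  → primary stress on syllable 4.

yes: 3→4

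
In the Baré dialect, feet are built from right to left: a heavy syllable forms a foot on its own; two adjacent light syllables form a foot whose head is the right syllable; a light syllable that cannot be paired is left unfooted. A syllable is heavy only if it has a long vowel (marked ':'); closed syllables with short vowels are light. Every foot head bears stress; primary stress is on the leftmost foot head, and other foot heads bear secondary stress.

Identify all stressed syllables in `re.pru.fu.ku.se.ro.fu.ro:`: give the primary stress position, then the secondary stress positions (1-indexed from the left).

Weights: 1 re L, 2 pru L, 3 fu L, 4 ku L, 5 se L, 6 ro L, 7 fu L, 8 ro: H.
Parse right to left (heavy = foot alone; LL = one foot; stranded L unfooted): re (pru.ˈfu) (ku.ˈse) (ro.ˈfu) (ˈro:).
Foot heads: 3, 5, 7, 8.
Primary stress on the leftmost head = syllable 3.
Secondary stress on 5, 7, 8: re.pru.ˈfu.ku.ˌse.ro.ˌfu.ˌro:.

primary 3, secondary 5, 7, 8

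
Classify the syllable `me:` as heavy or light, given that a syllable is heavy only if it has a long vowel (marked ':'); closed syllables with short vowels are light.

heavy

`me:`: long vowel, open (no coda). Long vowel → heavy.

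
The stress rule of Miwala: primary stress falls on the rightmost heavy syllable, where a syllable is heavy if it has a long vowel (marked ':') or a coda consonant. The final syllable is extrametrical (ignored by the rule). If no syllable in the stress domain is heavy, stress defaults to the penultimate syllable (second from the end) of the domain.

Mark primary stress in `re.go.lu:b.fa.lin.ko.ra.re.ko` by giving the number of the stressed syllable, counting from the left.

The final syllable (9, ko) is extrametrical; the stress domain is syllables 1–8.
Weights: 1 re L, 2 go L, 3 lu:b H, 4 fa L, 5 lin H, 6 ko L, 7 ra L, 8 re L.
Heavy syllables in the domain: 3, 5. The rightmost is syllable 5 (lin).
Primary stress: syllable 5 → re.go.lu:b.fa.ˈlin.ko.ra.re.ko.

5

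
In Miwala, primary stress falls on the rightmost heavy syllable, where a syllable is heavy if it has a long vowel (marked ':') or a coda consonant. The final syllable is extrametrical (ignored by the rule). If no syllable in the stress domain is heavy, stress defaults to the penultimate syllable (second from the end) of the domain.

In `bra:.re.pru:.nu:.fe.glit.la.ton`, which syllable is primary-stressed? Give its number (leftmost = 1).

6

The final syllable (8, ton) is extrametrical; the stress domain is syllables 1–7.
Weights: 1 bra: H, 2 re L, 3 pru: H, 4 nu: H, 5 fe L, 6 glit H, 7 la L.
Heavy syllables in the domain: 1, 3, 4, 6. The rightmost is syllable 6 (glit).
Primary stress: syllable 6 → bra:.re.pru:.nu:.fe.ˈglit.la.ton.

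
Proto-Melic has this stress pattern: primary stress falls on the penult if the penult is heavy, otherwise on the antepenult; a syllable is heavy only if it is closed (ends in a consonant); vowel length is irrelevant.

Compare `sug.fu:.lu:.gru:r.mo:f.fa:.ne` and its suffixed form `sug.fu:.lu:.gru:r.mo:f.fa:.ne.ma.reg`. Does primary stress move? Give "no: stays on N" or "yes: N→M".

Base `sug.fu:.lu:.gru:r.mo:f.fa:.ne` (7 syllables):
  Weights: 5 mo:f H, 6 fa: L, 7 ne L.
  The penult (syllable 6, fa:) is light, so stress falls on the antepenult (syllable 5, mo:f).
  → primary stress on syllable 5.
Suffixed `sug.fu:.lu:.gru:r.mo:f.fa:.ne.ma.reg` (9 syllables):
  Weights: 7 ne L, 8 ma L, 9 reg H.
  The penult (syllable 8, ma) is light, so stress falls on the antepenult (syllable 7, ne).
  → primary stress on syllable 7.

yes: 5→7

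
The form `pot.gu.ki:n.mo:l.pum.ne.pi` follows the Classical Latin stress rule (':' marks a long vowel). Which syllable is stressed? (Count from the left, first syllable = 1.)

Classical Latin: stress the penult if heavy (long vowel or closed), else the antepenult.
Weights: 5 pum H, 6 ne L, 7 pi L.
The penult (syllable 6, ne) is light, so stress falls on the antepenult (syllable 5, pum).
Stress on syllable 5: pot.gu.ki:n.mo:l.ˈpum.ne.pi.

5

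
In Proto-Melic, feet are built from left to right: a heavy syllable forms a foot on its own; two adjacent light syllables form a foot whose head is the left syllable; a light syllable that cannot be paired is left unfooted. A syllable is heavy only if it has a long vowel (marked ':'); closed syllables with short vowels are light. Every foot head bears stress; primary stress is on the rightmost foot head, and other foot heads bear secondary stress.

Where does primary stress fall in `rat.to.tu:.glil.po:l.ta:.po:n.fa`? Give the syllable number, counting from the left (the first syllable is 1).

Weights: 1 rat L, 2 to L, 3 tu: H, 4 glil L, 5 po:l H, 6 ta: H, 7 po:n H, 8 fa L.
Parse left to right (heavy = foot alone; LL = one foot; stranded L unfooted): (ˈrat.to) (ˈtu:) glil (ˈpo:l) (ˈta:) (ˈpo:n) fa.
Foot heads: 1, 3, 5, 6, 7.
Primary stress on the rightmost head = syllable 7.
Primary stress: syllable 7 → rat.to.tu:.glil.po:l.ta:.ˈpo:n.fa.

7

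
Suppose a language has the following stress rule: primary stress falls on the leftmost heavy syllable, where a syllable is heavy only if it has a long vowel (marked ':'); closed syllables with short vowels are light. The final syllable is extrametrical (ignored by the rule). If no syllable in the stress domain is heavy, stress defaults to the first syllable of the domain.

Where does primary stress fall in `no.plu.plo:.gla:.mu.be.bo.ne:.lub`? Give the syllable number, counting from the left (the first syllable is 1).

The final syllable (9, lub) is extrametrical; the stress domain is syllables 1–8.
Weights: 1 no L, 2 plu L, 3 plo: H, 4 gla: H, 5 mu L, 6 be L, 7 bo L, 8 ne: H.
Heavy syllables in the domain: 3, 4, 8. The leftmost is syllable 3 (plo:).
Primary stress: syllable 3 → no.plu.ˈplo:.gla:.mu.be.bo.ne:.lub.

3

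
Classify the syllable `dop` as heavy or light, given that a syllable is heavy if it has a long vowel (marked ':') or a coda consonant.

`dop`: short vowel, closed (coda /p/). Closed → heavy.

heavy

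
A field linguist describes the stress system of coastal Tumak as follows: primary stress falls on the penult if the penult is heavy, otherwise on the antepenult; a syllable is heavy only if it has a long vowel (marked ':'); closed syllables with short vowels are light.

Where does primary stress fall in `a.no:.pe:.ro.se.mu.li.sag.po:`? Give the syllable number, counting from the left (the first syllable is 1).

7

Weights: 7 li L, 8 sag L, 9 po: H.
The penult (syllable 8, sag) is light, so stress falls on the antepenult (syllable 7, li).
Primary stress: syllable 7 → a.no:.pe:.ro.se.mu.ˈli.sag.po:.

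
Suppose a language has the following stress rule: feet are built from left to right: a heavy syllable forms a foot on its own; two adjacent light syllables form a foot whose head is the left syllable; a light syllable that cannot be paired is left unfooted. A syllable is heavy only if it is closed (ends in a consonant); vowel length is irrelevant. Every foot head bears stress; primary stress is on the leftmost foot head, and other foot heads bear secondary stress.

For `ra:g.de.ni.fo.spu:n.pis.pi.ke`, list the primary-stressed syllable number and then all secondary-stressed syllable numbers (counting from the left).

primary 1, secondary 2, 5, 6, 7

Weights: 1 ra:g H, 2 de L, 3 ni L, 4 fo L, 5 spu:n H, 6 pis H, 7 pi L, 8 ke L.
Parse left to right (heavy = foot alone; LL = one foot; stranded L unfooted): (ˈra:g) (ˈde.ni) fo (ˈspu:n) (ˈpis) (ˈpi.ke).
Foot heads: 1, 2, 5, 6, 7.
Primary stress on the leftmost head = syllable 1.
Secondary stress on 2, 5, 6, 7: ˈra:g.ˌde.ni.fo.ˌspu:n.ˌpis.ˌpi.ke.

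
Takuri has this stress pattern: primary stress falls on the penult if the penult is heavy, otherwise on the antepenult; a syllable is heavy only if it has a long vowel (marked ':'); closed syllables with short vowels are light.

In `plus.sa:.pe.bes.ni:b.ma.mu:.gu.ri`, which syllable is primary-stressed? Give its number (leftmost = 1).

7

Weights: 7 mu: H, 8 gu L, 9 ri L.
The penult (syllable 8, gu) is light, so stress falls on the antepenult (syllable 7, mu:).
Primary stress: syllable 7 → plus.sa:.pe.bes.ni:b.ma.ˈmu:.gu.ri.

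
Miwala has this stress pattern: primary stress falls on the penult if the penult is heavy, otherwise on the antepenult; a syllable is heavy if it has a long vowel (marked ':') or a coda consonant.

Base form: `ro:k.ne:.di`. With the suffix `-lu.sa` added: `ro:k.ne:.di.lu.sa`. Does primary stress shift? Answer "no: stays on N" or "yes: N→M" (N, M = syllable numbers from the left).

yes: 2→3

Base `ro:k.ne:.di` (3 syllables):
  Weights: 1 ro:k H, 2 ne: H, 3 di L.
  The penult (syllable 2, ne:) is heavy, so it takes stress.
  → primary stress on syllable 2.
Suffixed `ro:k.ne:.di.lu.sa` (5 syllables):
  Weights: 3 di L, 4 lu L, 5 sa L.
  The penult (syllable 4, lu) is light, so stress falls on the antepenult (syllable 3, di).
  → primary stress on syllable 3.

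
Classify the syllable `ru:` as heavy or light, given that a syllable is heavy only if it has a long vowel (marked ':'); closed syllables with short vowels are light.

`ru:`: long vowel, open (no coda). Long vowel → heavy.

heavy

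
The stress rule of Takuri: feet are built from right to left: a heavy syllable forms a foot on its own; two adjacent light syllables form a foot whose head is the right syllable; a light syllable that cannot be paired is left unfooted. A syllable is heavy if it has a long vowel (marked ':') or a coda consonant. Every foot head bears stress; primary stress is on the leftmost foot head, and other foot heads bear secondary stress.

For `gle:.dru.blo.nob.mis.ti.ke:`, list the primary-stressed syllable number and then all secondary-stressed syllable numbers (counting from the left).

primary 1, secondary 3, 4, 5, 7

Weights: 1 gle: H, 2 dru L, 3 blo L, 4 nob H, 5 mis H, 6 ti L, 7 ke: H.
Parse right to left (heavy = foot alone; LL = one foot; stranded L unfooted): (ˈgle:) (dru.ˈblo) (ˈnob) (ˈmis) ti (ˈke:).
Foot heads: 1, 3, 4, 5, 7.
Primary stress on the leftmost head = syllable 1.
Secondary stress on 3, 4, 5, 7: ˈgle:.dru.ˌblo.ˌnob.ˌmis.ti.ˌke:.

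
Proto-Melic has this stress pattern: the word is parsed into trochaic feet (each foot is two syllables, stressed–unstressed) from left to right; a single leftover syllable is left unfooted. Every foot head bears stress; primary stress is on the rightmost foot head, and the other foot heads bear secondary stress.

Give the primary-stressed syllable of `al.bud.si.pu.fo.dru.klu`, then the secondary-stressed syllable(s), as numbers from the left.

primary 5, secondary 1, 3

Parse left to right into trochaic (ˈσσ) feet: (ˈal.bud) (ˈsi.pu) (ˈfo.dru) klu. Syllable 7 is left unfooted.
Foot heads (stressed positions): 1, 3, 5.
End Rule Rightmost: primary stress on the rightmost head = syllable 5.
Secondary stress on 1, 3: ˌal.bud.ˌsi.pu.ˈfo.dru.klu.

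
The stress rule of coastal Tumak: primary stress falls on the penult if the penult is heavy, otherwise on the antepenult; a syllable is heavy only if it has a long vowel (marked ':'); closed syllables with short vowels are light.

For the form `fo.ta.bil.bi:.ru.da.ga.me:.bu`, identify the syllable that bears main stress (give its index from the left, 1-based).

8

Weights: 7 ga L, 8 me: H, 9 bu L.
The penult (syllable 8, me:) is heavy, so it takes stress.
Primary stress: syllable 8 → fo.ta.bil.bi:.ru.da.ga.ˈme:.bu.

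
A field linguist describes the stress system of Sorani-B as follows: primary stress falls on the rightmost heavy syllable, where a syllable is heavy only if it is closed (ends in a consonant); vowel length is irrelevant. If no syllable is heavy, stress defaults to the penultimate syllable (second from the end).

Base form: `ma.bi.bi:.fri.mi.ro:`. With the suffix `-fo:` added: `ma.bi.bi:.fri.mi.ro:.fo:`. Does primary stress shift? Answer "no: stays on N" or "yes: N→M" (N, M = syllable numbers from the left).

yes: 5→6

Base `ma.bi.bi:.fri.mi.ro:` (6 syllables):
  Weights: 1 ma L, 2 bi L, 3 bi: L, 4 fri L, 5 mi L, 6 ro: L.
  No heavy syllable in the domain; default to the penultimate syllable (second from the end) = syllable 5.
  → primary stress on syllable 5.
Suffixed `ma.bi.bi:.fri.mi.ro:.fo:` (7 syllables):
  Weights: 1 ma L, 2 bi L, 3 bi: L, 4 fri L, 5 mi L, 6 ro: L, 7 fo: L.
  No heavy syllable in the domain; default to the penultimate syllable (second from the end) = syllable 6.
  → primary stress on syllable 6.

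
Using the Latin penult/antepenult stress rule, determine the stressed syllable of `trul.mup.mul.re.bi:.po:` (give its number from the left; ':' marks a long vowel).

5

Classical Latin: stress the penult if heavy (long vowel or closed), else the antepenult.
Weights: 4 re L, 5 bi: H, 6 po: H.
The penult (syllable 5, bi:) is heavy, so it takes stress.
Stress on syllable 5: trul.mup.mul.re.ˈbi:.po:.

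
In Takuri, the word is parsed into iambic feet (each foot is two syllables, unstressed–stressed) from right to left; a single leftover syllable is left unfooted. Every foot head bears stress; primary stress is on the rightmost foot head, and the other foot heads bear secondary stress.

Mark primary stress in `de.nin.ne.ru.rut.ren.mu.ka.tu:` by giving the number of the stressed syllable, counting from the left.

9

Parse right to left into iambic (σˈσ) feet: de (nin.ˈne) (ru.ˈrut) (ren.ˈmu) (ka.ˈtu:). Syllable 1 is left unfooted.
Foot heads (stressed positions): 3, 5, 7, 9.
End Rule Rightmost: primary stress on the rightmost head = syllable 9.
Primary stress: syllable 9 → de.nin.ne.ru.rut.ren.mu.ka.ˈtu:.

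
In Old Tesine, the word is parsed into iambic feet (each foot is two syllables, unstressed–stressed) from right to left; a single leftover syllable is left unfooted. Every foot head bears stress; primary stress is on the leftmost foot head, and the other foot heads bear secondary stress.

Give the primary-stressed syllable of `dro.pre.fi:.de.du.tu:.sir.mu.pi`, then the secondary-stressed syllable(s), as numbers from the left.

Parse right to left into iambic (σˈσ) feet: dro (pre.ˈfi:) (de.ˈdu) (tu:.ˈsir) (mu.ˈpi). Syllable 1 is left unfooted.
Foot heads (stressed positions): 3, 5, 7, 9.
End Rule Leftmost: primary stress on the leftmost head = syllable 3.
Secondary stress on 5, 7, 9: dro.pre.ˈfi:.de.ˌdu.tu:.ˌsir.mu.ˌpi.

primary 3, secondary 5, 7, 9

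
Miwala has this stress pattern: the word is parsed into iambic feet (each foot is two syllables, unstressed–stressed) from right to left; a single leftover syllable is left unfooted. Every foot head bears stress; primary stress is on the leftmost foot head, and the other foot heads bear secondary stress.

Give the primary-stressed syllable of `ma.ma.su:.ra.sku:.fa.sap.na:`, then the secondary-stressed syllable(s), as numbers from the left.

primary 2, secondary 4, 6, 8

Parse right to left into iambic (σˈσ) feet: (ma.ˈma) (su:.ˈra) (sku:.ˈfa) (sap.ˈna:).
Foot heads (stressed positions): 2, 4, 6, 8.
End Rule Leftmost: primary stress on the leftmost head = syllable 2.
Secondary stress on 4, 6, 8: ma.ˈma.su:.ˌra.sku:.ˌfa.sap.ˌna:.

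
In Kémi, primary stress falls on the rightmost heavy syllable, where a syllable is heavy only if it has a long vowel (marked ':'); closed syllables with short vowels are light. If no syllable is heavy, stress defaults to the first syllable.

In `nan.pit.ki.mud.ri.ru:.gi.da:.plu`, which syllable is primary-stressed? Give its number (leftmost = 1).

8

Weights: 1 nan L, 2 pit L, 3 ki L, 4 mud L, 5 ri L, 6 ru: H, 7 gi L, 8 da: H, 9 plu L.
Heavy syllables in the domain: 6, 8. The rightmost is syllable 8 (da:).
Primary stress: syllable 8 → nan.pit.ki.mud.ri.ru:.gi.ˈda:.plu.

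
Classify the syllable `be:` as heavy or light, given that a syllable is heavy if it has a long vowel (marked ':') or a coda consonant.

`be:`: long vowel, open (no coda). Long vowel → heavy.

heavy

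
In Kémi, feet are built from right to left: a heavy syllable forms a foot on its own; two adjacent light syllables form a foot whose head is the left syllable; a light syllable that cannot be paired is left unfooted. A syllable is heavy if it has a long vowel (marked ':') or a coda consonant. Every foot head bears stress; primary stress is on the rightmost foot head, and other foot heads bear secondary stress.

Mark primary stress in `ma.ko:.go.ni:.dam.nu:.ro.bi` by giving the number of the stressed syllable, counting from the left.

Weights: 1 ma L, 2 ko: H, 3 go L, 4 ni: H, 5 dam H, 6 nu: H, 7 ro L, 8 bi L.
Parse right to left (heavy = foot alone; LL = one foot; stranded L unfooted): ma (ˈko:) go (ˈni:) (ˈdam) (ˈnu:) (ˈro.bi).
Foot heads: 2, 4, 5, 6, 7.
Primary stress on the rightmost head = syllable 7.
Primary stress: syllable 7 → ma.ko:.go.ni:.dam.nu:.ˈro.bi.

7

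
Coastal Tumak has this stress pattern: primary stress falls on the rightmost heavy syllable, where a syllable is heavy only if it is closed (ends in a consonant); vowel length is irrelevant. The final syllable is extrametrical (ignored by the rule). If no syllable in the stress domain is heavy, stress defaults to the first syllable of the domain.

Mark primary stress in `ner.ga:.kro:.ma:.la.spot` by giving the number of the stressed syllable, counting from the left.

The final syllable (6, spot) is extrametrical; the stress domain is syllables 1–5.
Weights: 1 ner H, 2 ga: L, 3 kro: L, 4 ma: L, 5 la L.
Heavy syllables in the domain: 1. The rightmost is syllable 1 (ner).
Primary stress: syllable 1 → ˈner.ga:.kro:.ma:.la.spot.

1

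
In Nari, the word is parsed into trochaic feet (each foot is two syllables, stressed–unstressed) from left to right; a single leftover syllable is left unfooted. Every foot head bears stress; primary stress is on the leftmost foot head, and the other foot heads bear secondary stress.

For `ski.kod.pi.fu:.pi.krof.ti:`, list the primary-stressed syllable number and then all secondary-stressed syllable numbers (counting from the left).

primary 1, secondary 3, 5

Parse left to right into trochaic (ˈσσ) feet: (ˈski.kod) (ˈpi.fu:) (ˈpi.krof) ti:. Syllable 7 is left unfooted.
Foot heads (stressed positions): 1, 3, 5.
End Rule Leftmost: primary stress on the leftmost head = syllable 1.
Secondary stress on 3, 5: ˈski.kod.ˌpi.fu:.ˌpi.krof.ti:.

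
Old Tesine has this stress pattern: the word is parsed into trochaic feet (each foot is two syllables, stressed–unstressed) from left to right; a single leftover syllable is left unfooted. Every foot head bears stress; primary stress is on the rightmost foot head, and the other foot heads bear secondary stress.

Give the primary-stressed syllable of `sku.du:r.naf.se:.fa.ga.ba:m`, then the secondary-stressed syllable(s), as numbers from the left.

primary 5, secondary 1, 3

Parse left to right into trochaic (ˈσσ) feet: (ˈsku.du:r) (ˈnaf.se:) (ˈfa.ga) ba:m. Syllable 7 is left unfooted.
Foot heads (stressed positions): 1, 3, 5.
End Rule Rightmost: primary stress on the rightmost head = syllable 5.
Secondary stress on 1, 3: ˌsku.du:r.ˌnaf.se:.ˈfa.ga.ba:m.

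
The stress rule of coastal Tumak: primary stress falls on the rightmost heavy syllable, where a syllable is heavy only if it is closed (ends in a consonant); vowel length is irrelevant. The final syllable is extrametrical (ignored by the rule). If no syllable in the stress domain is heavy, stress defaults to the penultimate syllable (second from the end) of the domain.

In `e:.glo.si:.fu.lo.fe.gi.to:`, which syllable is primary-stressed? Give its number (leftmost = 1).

6

The final syllable (8, to:) is extrametrical; the stress domain is syllables 1–7.
Weights: 1 e: L, 2 glo L, 3 si: L, 4 fu L, 5 lo L, 6 fe L, 7 gi L.
No heavy syllable in the domain; default to the penultimate syllable (second from the end) of the domain = syllable 6.
Primary stress: syllable 6 → e:.glo.si:.fu.lo.ˈfe.gi.to:.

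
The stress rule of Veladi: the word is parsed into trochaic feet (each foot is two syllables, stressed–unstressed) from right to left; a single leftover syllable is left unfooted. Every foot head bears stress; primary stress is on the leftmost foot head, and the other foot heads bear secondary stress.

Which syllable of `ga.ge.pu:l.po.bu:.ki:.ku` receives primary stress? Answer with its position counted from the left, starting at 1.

Parse right to left into trochaic (ˈσσ) feet: ga (ˈge.pu:l) (ˈpo.bu:) (ˈki:.ku). Syllable 1 is left unfooted.
Foot heads (stressed positions): 2, 4, 6.
End Rule Leftmost: primary stress on the leftmost head = syllable 2.
Primary stress: syllable 2 → ga.ˈge.pu:l.po.bu:.ki:.ku.

2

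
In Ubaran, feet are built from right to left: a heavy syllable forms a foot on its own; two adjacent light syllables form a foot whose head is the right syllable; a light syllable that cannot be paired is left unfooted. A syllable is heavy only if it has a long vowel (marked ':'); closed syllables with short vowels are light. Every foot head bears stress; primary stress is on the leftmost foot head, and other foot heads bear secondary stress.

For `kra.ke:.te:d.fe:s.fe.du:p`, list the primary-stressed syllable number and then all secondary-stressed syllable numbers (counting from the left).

primary 2, secondary 3, 4, 6

Weights: 1 kra L, 2 ke: H, 3 te:d H, 4 fe:s H, 5 fe L, 6 du:p H.
Parse right to left (heavy = foot alone; LL = one foot; stranded L unfooted): kra (ˈke:) (ˈte:d) (ˈfe:s) fe (ˈdu:p).
Foot heads: 2, 3, 4, 6.
Primary stress on the leftmost head = syllable 2.
Secondary stress on 3, 4, 6: kra.ˈke:.ˌte:d.ˌfe:s.fe.ˌdu:p.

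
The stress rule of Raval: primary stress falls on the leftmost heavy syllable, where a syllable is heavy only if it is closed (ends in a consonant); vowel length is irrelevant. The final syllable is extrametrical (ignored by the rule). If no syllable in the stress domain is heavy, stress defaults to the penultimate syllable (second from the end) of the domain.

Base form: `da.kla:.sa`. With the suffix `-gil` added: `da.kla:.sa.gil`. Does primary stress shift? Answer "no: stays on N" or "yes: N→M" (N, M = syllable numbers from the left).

yes: 1→2

Base `da.kla:.sa` (3 syllables):
  The final syllable (3, sa) is extrametrical; the stress domain is syllables 1–2.
  Weights: 1 da L, 2 kla: L.
  No heavy syllable in the domain; default to the penultimate syllable (second from the end) of the domain = syllable 1.
  → primary stress on syllable 1.
Suffixed `da.kla:.sa.gil` (4 syllables):
  The final syllable (4, gil) is extrametrical; the stress domain is syllables 1–3.
  Weights: 1 da L, 2 kla: L, 3 sa L.
  No heavy syllable in the domain; default to the penultimate syllable (second from the end) of the domain = syllable 2.
  → primary stress on syllable 2.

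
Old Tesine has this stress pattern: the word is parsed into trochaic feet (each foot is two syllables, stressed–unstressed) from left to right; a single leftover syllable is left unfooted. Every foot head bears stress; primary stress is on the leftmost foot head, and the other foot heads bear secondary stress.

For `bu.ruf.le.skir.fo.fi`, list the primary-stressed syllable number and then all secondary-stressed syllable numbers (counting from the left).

primary 1, secondary 3, 5

Parse left to right into trochaic (ˈσσ) feet: (ˈbu.ruf) (ˈle.skir) (ˈfo.fi).
Foot heads (stressed positions): 1, 3, 5.
End Rule Leftmost: primary stress on the leftmost head = syllable 1.
Secondary stress on 3, 5: ˈbu.ruf.ˌle.skir.ˌfo.fi.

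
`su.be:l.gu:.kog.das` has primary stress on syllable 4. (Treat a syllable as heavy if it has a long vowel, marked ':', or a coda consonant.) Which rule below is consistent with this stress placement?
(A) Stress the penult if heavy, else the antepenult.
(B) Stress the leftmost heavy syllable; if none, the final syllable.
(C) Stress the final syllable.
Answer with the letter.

A

Rule A → syllable 4 ✓.
Rule B → syllable 2 (observed: 4).
Rule C → syllable 5 (observed: 4).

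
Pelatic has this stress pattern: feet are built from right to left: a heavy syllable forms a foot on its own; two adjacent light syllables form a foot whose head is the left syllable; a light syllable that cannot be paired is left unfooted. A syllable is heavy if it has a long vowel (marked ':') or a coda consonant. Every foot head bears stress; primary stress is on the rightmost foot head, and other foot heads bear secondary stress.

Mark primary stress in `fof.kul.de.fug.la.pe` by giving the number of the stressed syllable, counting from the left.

5

Weights: 1 fof H, 2 kul H, 3 de L, 4 fug H, 5 la L, 6 pe L.
Parse right to left (heavy = foot alone; LL = one foot; stranded L unfooted): (ˈfof) (ˈkul) de (ˈfug) (ˈla.pe).
Foot heads: 1, 2, 4, 5.
Primary stress on the rightmost head = syllable 5.
Primary stress: syllable 5 → fof.kul.de.fug.ˈla.pe.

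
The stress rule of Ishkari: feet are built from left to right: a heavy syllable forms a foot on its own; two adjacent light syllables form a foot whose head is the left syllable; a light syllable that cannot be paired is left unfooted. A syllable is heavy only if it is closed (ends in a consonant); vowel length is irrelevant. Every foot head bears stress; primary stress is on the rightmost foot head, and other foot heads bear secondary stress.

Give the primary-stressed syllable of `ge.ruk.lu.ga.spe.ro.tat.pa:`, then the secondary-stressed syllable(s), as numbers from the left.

Weights: 1 ge L, 2 ruk H, 3 lu L, 4 ga L, 5 spe L, 6 ro L, 7 tat H, 8 pa: L.
Parse left to right (heavy = foot alone; LL = one foot; stranded L unfooted): ge (ˈruk) (ˈlu.ga) (ˈspe.ro) (ˈtat) pa:.
Foot heads: 2, 3, 5, 7.
Primary stress on the rightmost head = syllable 7.
Secondary stress on 2, 3, 5: ge.ˌruk.ˌlu.ga.ˌspe.ro.ˈtat.pa:.

primary 7, secondary 2, 3, 5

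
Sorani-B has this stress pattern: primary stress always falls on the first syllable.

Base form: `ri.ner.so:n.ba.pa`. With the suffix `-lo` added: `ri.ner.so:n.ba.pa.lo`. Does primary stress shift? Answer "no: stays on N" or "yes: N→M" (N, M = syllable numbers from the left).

no: stays on 1

Base `ri.ner.so:n.ba.pa` (5 syllables):
  The word has 5 syllables; the first syllable is syllable 1 (ri).
  → primary stress on syllable 1.
Suffixed `ri.ner.so:n.ba.pa.lo` (6 syllables):
  The word has 6 syllables; the first syllable is syllable 1 (ri).
  → primary stress on syllable 1.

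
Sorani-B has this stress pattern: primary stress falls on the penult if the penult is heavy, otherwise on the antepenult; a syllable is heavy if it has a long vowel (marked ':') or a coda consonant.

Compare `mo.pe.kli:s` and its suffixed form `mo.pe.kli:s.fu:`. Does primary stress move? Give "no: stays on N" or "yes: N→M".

yes: 1→3

Base `mo.pe.kli:s` (3 syllables):
  Weights: 1 mo L, 2 pe L, 3 kli:s H.
  The penult (syllable 2, pe) is light, so stress falls on the antepenult (syllable 1, mo).
  → primary stress on syllable 1.
Suffixed `mo.pe.kli:s.fu:` (4 syllables):
  Weights: 2 pe L, 3 kli:s H, 4 fu: H.
  The penult (syllable 3, kli:s) is heavy, so it takes stress.
  → primary stress on syllable 3.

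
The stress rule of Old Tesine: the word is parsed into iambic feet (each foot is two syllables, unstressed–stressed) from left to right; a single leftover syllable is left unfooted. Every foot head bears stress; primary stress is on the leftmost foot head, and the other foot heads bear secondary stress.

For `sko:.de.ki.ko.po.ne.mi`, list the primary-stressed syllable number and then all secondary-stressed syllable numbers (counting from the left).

primary 2, secondary 4, 6

Parse left to right into iambic (σˈσ) feet: (sko:.ˈde) (ki.ˈko) (po.ˈne) mi. Syllable 7 is left unfooted.
Foot heads (stressed positions): 2, 4, 6.
End Rule Leftmost: primary stress on the leftmost head = syllable 2.
Secondary stress on 4, 6: sko:.ˈde.ki.ˌko.po.ˌne.mi.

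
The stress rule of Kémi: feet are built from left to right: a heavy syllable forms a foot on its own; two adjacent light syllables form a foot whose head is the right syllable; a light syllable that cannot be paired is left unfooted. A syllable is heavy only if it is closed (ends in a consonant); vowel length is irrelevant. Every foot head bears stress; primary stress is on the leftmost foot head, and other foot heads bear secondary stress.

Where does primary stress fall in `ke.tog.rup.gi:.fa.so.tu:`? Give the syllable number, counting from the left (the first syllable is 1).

2

Weights: 1 ke L, 2 tog H, 3 rup H, 4 gi: L, 5 fa L, 6 so L, 7 tu: L.
Parse left to right (heavy = foot alone; LL = one foot; stranded L unfooted): ke (ˈtog) (ˈrup) (gi:.ˈfa) (so.ˈtu:).
Foot heads: 2, 3, 5, 7.
Primary stress on the leftmost head = syllable 2.
Primary stress: syllable 2 → ke.ˈtog.rup.gi:.fa.so.tu:.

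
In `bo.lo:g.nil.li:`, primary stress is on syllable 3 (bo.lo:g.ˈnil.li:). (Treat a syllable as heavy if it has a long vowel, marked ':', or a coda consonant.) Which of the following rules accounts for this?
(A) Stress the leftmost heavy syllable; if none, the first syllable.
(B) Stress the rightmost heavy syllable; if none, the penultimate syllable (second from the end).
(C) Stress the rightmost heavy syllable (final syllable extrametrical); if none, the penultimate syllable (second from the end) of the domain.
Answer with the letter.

Rule A → syllable 2 (observed: 3).
Rule B → syllable 4 (observed: 3).
Rule C → syllable 3 ✓.

C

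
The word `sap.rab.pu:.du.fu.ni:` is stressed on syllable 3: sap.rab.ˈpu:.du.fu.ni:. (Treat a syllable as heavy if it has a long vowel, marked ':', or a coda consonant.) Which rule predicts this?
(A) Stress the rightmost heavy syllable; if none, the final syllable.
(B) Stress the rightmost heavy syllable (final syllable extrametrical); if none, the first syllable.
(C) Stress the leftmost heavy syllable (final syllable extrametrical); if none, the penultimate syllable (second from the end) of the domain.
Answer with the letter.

Rule A → syllable 6 (observed: 3).
Rule B → syllable 3 ✓.
Rule C → syllable 1 (observed: 3).

B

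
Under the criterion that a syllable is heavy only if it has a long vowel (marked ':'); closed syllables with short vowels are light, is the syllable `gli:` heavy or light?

heavy

`gli:`: long vowel, open (no coda). Long vowel → heavy.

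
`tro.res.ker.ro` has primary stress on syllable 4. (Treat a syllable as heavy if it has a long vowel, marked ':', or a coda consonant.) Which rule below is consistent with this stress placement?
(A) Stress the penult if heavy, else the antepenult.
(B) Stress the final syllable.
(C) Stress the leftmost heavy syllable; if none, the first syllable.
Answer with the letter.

Rule A → syllable 3 (observed: 4).
Rule B → syllable 4 ✓.
Rule C → syllable 2 (observed: 4).

B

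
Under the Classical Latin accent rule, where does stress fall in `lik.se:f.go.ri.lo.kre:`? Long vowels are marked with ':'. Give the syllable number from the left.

4

Classical Latin: stress the penult if heavy (long vowel or closed), else the antepenult.
Weights: 4 ri L, 5 lo L, 6 kre: H.
The penult (syllable 5, lo) is light, so stress falls on the antepenult (syllable 4, ri).
Stress on syllable 4: lik.se:f.go.ˈri.lo.kre:.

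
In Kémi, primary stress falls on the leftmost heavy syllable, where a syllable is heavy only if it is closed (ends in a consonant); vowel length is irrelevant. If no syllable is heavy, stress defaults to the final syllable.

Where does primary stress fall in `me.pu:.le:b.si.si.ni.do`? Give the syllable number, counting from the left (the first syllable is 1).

3

Weights: 1 me L, 2 pu: L, 3 le:b H, 4 si L, 5 si L, 6 ni L, 7 do L.
Heavy syllables in the domain: 3. The leftmost is syllable 3 (le:b).
Primary stress: syllable 3 → me.pu:.ˈle:b.si.si.ni.do.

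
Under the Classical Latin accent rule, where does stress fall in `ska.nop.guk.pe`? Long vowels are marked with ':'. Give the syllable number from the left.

3

Classical Latin: stress the penult if heavy (long vowel or closed), else the antepenult.
Weights: 2 nop H, 3 guk H, 4 pe L.
The penult (syllable 3, guk) is heavy, so it takes stress.
Stress on syllable 3: ska.nop.ˈguk.pe.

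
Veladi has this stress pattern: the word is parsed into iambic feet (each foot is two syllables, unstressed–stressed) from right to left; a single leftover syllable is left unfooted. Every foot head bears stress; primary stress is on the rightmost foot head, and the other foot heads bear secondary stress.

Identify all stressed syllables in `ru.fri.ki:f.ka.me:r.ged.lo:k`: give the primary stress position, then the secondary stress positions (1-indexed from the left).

primary 7, secondary 3, 5

Parse right to left into iambic (σˈσ) feet: ru (fri.ˈki:f) (ka.ˈme:r) (ged.ˈlo:k). Syllable 1 is left unfooted.
Foot heads (stressed positions): 3, 5, 7.
End Rule Rightmost: primary stress on the rightmost head = syllable 7.
Secondary stress on 3, 5: ru.fri.ˌki:f.ka.ˌme:r.ged.ˈlo:k.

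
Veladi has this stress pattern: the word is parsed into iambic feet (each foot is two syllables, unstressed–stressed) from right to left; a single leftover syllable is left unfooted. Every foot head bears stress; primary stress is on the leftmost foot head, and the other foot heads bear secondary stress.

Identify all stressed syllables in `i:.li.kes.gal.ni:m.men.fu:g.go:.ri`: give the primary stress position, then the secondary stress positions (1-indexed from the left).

Parse right to left into iambic (σˈσ) feet: i: (li.ˈkes) (gal.ˈni:m) (men.ˈfu:g) (go:.ˈri). Syllable 1 is left unfooted.
Foot heads (stressed positions): 3, 5, 7, 9.
End Rule Leftmost: primary stress on the leftmost head = syllable 3.
Secondary stress on 5, 7, 9: i:.li.ˈkes.gal.ˌni:m.men.ˌfu:g.go:.ˌri.

primary 3, secondary 5, 7, 9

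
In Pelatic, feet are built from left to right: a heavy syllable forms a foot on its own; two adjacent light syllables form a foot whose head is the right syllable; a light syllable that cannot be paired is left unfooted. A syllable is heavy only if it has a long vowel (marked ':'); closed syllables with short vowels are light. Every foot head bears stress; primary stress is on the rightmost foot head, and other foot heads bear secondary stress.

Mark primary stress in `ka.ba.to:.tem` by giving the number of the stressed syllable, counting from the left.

3

Weights: 1 ka L, 2 ba L, 3 to: H, 4 tem L.
Parse left to right (heavy = foot alone; LL = one foot; stranded L unfooted): (ka.ˈba) (ˈto:) tem.
Foot heads: 2, 3.
Primary stress on the rightmost head = syllable 3.
Primary stress: syllable 3 → ka.ba.ˈto:.tem.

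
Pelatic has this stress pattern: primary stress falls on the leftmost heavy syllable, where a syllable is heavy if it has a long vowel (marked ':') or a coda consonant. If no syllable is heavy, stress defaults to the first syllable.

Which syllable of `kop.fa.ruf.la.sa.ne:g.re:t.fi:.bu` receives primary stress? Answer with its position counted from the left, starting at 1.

Weights: 1 kop H, 2 fa L, 3 ruf H, 4 la L, 5 sa L, 6 ne:g H, 7 re:t H, 8 fi: H, 9 bu L.
Heavy syllables in the domain: 1, 3, 6, 7, 8. The leftmost is syllable 1 (kop).
Primary stress: syllable 1 → ˈkop.fa.ruf.la.sa.ne:g.re:t.fi:.bu.

1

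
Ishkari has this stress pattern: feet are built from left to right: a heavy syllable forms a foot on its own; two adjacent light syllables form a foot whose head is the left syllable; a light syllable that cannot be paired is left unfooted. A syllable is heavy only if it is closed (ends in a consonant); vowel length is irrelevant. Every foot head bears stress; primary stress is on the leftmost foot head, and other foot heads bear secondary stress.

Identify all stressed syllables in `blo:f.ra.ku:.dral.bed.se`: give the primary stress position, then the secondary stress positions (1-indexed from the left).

Weights: 1 blo:f H, 2 ra L, 3 ku: L, 4 dral H, 5 bed H, 6 se L.
Parse left to right (heavy = foot alone; LL = one foot; stranded L unfooted): (ˈblo:f) (ˈra.ku:) (ˈdral) (ˈbed) se.
Foot heads: 1, 2, 4, 5.
Primary stress on the leftmost head = syllable 1.
Secondary stress on 2, 4, 5: ˈblo:f.ˌra.ku:.ˌdral.ˌbed.se.

primary 1, secondary 2, 4, 5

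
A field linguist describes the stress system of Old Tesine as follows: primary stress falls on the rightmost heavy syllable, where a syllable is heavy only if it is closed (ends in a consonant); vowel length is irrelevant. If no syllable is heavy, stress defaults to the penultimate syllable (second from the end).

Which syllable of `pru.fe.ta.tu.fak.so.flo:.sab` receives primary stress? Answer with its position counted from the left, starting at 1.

Weights: 1 pru L, 2 fe L, 3 ta L, 4 tu L, 5 fak H, 6 so L, 7 flo: L, 8 sab H.
Heavy syllables in the domain: 5, 8. The rightmost is syllable 8 (sab).
Primary stress: syllable 8 → pru.fe.ta.tu.fak.so.flo:.ˈsab.

8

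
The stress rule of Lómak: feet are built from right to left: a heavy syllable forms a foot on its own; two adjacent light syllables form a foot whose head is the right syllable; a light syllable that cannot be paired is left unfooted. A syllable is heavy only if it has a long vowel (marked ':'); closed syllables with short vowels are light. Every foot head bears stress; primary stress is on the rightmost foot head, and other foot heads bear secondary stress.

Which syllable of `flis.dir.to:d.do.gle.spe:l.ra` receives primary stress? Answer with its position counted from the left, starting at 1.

6

Weights: 1 flis L, 2 dir L, 3 to:d H, 4 do L, 5 gle L, 6 spe:l H, 7 ra L.
Parse right to left (heavy = foot alone; LL = one foot; stranded L unfooted): (flis.ˈdir) (ˈto:d) (do.ˈgle) (ˈspe:l) ra.
Foot heads: 2, 3, 5, 6.
Primary stress on the rightmost head = syllable 6.
Primary stress: syllable 6 → flis.dir.to:d.do.gle.ˈspe:l.ra.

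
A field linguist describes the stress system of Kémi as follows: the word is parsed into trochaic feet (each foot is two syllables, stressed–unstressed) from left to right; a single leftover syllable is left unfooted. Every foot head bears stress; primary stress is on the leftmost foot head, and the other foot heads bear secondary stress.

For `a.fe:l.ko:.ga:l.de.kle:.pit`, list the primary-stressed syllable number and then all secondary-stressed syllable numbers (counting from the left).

primary 1, secondary 3, 5

Parse left to right into trochaic (ˈσσ) feet: (ˈa.fe:l) (ˈko:.ga:l) (ˈde.kle:) pit. Syllable 7 is left unfooted.
Foot heads (stressed positions): 1, 3, 5.
End Rule Leftmost: primary stress on the leftmost head = syllable 1.
Secondary stress on 3, 5: ˈa.fe:l.ˌko:.ga:l.ˌde.kle:.pit.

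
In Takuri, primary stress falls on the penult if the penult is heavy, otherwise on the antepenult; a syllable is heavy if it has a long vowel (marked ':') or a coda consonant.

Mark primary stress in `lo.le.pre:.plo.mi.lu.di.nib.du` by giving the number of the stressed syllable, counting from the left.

8

Weights: 7 di L, 8 nib H, 9 du L.
The penult (syllable 8, nib) is heavy, so it takes stress.
Primary stress: syllable 8 → lo.le.pre:.plo.mi.lu.di.ˈnib.du.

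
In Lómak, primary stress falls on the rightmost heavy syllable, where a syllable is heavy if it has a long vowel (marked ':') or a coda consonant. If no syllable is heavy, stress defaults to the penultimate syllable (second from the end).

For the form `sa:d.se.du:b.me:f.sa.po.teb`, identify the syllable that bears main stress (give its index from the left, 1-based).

7

Weights: 1 sa:d H, 2 se L, 3 du:b H, 4 me:f H, 5 sa L, 6 po L, 7 teb H.
Heavy syllables in the domain: 1, 3, 4, 7. The rightmost is syllable 7 (teb).
Primary stress: syllable 7 → sa:d.se.du:b.me:f.sa.po.ˈteb.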